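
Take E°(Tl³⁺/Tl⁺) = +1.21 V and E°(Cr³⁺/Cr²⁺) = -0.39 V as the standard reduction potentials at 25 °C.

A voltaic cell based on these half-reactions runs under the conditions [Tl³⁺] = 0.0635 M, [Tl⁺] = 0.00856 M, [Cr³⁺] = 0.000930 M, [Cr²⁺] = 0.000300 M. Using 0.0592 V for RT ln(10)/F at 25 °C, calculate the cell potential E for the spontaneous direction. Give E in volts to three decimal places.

Tl³⁺/Tl⁺ is the cathode (higher E°), Cr³⁺/Cr²⁺ the anode: E°cell = +1.21 − (-0.39) = +1.60 V, n = 2.
Overall: Tl³⁺(aq) + 2 Cr²⁺(aq) → Tl⁺(aq) + 2 Cr³⁺(aq)
Q = [Tl⁺]·[Cr³⁺]^2 / ([Tl³⁺]·[Cr²⁺]^2); log Q = 0.112.
E = E° − (0.0592/n) log Q = +1.60 − (0.0592/2)(0.112) = +1.597 V.

+1.597 V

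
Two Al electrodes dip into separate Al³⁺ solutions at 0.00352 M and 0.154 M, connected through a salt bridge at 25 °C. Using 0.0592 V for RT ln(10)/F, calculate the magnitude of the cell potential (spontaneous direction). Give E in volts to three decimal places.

For a concentration cell E°cell = 0. The 0.154 M side is the cathode (reduction is favoured where [Al³⁺] is higher).
With n = 3, E = −(0.0592/3) log([Al³⁺]ₐₙ/[Al³⁺]꜀ₐₜ) = −(0.0592/3) log(0.00352/0.154) = −(0.0592/3)(-1.641) = +0.032 V.

+0.032 V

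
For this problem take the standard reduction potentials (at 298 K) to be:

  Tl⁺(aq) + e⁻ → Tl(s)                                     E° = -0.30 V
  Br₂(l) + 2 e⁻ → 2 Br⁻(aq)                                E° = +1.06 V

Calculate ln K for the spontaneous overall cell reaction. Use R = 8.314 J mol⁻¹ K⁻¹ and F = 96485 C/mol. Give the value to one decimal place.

Cathode: Br₂/Br⁻; anode: Tl⁺/Tl. E°cell = (+1.06) − (-0.30) = +1.36 V, with n = 2.
ΔG° = −nFE° = −RT ln K, so ln K = nFE°/(RT) = (2)(96485)(+1.36) / ((8.314)(298)) = 105.926.

105.9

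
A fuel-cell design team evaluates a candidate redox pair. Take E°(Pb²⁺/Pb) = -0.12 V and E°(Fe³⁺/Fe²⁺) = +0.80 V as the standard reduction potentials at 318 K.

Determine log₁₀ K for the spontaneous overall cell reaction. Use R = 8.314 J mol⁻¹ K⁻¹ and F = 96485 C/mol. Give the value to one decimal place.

29.2

Cathode: Fe³⁺/Fe²⁺; anode: Pb²⁺/Pb. E°cell = (+0.80) − (-0.12) = +0.92 V, with n = 2.
ΔG° = −nFE° = −RT ln K, so ln K = nFE°/(RT) = (2)(96485)(+0.92) / ((8.314)(318)) = 67.149.
log₁₀ K = 67.149 / ln 10 = 29.2.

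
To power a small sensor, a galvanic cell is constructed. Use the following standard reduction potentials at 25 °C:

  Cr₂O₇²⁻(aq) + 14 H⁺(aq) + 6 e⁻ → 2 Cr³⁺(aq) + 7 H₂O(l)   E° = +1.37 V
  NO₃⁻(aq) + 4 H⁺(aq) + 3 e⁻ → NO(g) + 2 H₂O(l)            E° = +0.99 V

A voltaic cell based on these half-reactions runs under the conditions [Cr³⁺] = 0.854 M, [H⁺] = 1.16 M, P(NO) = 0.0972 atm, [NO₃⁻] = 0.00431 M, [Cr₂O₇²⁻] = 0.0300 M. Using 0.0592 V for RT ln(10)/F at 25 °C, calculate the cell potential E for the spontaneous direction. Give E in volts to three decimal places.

+0.397 V

Cr₂O₇²⁻/Cr³⁺ is the cathode (higher E°), NO₃⁻/NO the anode: E°cell = +1.37 − (+0.99) = +0.38 V, n = 6.
Overall: Cr₂O₇²⁻(aq) + 6 H⁺(aq) + 2 NO(g) → 2 Cr³⁺(aq) + 3 H₂O(l) + 2 NO₃⁻(aq)
Q = [Cr³⁺]^2·[NO₃⁻]^2 / ([Cr₂O₇²⁻]·[H⁺]^6·P(NO)^2); log Q = -1.707.
E = E° − (0.0592/n) log Q = +0.38 − (0.0592/6)(-1.707) = +0.397 V.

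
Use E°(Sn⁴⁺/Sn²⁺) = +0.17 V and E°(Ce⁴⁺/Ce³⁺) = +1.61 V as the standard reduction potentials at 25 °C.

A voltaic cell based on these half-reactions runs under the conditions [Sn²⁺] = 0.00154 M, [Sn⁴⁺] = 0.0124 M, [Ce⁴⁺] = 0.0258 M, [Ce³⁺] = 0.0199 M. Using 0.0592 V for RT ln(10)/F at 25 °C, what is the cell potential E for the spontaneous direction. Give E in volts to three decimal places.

Ce⁴⁺/Ce³⁺ is the cathode (higher E°), Sn⁴⁺/Sn²⁺ the anode: E°cell = +1.61 − (+0.17) = +1.44 V, n = 2.
Overall: 2 Ce⁴⁺(aq) + Sn²⁺(aq) → 2 Ce³⁺(aq) + Sn⁴⁺(aq)
Q = [Ce³⁺]^2·[Sn⁴⁺] / ([Ce⁴⁺]^2·[Sn²⁺]); log Q = 0.680.
E = E° − (0.0592/n) log Q = +1.44 − (0.0592/2)(0.680) = +1.420 V.

+1.420 V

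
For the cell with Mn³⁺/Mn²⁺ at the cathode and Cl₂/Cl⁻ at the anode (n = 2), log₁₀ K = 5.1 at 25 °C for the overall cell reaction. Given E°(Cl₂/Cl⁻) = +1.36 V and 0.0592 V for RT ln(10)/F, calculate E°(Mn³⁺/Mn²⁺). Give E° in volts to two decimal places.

+1.51 V

E°cell = (0.0592/n)·log K = (0.0592/2)(5.1) = +0.151 V.
Since Mn³⁺/Mn²⁺ is the cathode and Cl₂/Cl⁻ the anode, E°cell = E°(Mn³⁺/Mn²⁺) − E°(Cl₂/Cl⁻).
So E°(Mn³⁺/Mn²⁺) = E°cell + E°(Cl₂/Cl⁻) = +0.151 + (+1.36) = +1.51 V.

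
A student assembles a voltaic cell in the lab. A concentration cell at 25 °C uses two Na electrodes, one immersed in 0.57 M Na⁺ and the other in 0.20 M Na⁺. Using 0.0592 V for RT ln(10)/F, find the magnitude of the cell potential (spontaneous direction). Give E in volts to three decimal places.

For a concentration cell E°cell = 0. The 0.57 M side is the cathode (reduction is favoured where [Na⁺] is higher).
With n = 1, E = −(0.0592/1) log([Na⁺]ₐₙ/[Na⁺]꜀ₐₜ) = −(0.0592/1) log(0.2/0.57) = −(0.0592/1)(-0.455) = +0.027 V.

+0.027 V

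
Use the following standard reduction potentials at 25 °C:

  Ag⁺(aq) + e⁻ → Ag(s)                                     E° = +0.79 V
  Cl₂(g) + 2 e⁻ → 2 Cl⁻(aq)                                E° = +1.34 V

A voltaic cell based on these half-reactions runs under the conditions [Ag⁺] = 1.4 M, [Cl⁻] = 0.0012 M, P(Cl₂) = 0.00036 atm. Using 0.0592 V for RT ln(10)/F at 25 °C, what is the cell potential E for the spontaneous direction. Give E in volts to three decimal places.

+0.612 V

Cl₂/Cl⁻ is the cathode (higher E°), Ag⁺/Ag the anode: E°cell = +1.34 − (+0.79) = +0.55 V, n = 2.
Overall: Cl₂(g) + 2 Ag(s) → 2 Cl⁻(aq) + 2 Ag⁺(aq)
Q = [Cl⁻]^2·[Ag⁺]^2 / (P(Cl₂)); log Q = -2.106.
E = E° − (0.0592/n) log Q = +0.55 − (0.0592/2)(-2.106) = +0.612 V.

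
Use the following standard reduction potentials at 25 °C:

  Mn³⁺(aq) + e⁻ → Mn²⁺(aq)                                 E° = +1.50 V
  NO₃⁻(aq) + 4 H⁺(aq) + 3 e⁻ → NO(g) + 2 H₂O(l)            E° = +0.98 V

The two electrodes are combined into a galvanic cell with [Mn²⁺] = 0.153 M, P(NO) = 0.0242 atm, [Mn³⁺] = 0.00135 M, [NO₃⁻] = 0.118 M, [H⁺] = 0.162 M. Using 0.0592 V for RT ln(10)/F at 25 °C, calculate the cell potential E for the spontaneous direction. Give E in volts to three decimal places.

Mn³⁺/Mn²⁺ is the cathode (higher E°), NO₃⁻/NO the anode: E°cell = +1.50 − (+0.98) = +0.52 V, n = 3.
Overall: 3 Mn³⁺(aq) + NO(g) + 2 H₂O(l) → 3 Mn²⁺(aq) + NO₃⁻(aq) + 4 H⁺(aq)
Q = [Mn²⁺]^3·[NO₃⁻]·[H⁺]^4 / ([Mn³⁺]^3·P(NO)); log Q = 3.689.
E = E° − (0.0592/n) log Q = +0.52 − (0.0592/3)(3.689) = +0.447 V.

+0.447 V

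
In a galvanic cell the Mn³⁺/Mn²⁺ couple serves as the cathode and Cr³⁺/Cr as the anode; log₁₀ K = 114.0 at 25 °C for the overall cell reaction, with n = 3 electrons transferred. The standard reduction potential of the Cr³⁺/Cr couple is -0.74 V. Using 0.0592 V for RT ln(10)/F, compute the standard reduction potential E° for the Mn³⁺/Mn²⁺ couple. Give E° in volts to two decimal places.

+1.51 V

E°cell = (0.0592/n)·log K = (0.0592/3)(114.0) = +2.250 V.
Since Mn³⁺/Mn²⁺ is the cathode and Cr³⁺/Cr the anode, E°cell = E°(Mn³⁺/Mn²⁺) − E°(Cr³⁺/Cr).
So E°(Mn³⁺/Mn²⁺) = E°cell + E°(Cr³⁺/Cr) = +2.250 + (-0.74) = +1.51 V.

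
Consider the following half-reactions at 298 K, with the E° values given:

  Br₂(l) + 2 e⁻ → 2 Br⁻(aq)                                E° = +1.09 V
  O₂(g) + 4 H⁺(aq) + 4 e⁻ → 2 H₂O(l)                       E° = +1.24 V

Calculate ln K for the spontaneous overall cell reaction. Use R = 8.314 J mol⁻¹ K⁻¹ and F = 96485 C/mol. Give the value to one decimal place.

Cathode: O₂/H₂O; anode: Br₂/Br⁻. E°cell = (+1.24) − (+1.09) = +0.15 V, with n = 4.
ΔG° = −nFE° = −RT ln K, so ln K = nFE°/(RT) = (4)(96485)(+0.15) / ((8.314)(298)) = 23.366.

23.4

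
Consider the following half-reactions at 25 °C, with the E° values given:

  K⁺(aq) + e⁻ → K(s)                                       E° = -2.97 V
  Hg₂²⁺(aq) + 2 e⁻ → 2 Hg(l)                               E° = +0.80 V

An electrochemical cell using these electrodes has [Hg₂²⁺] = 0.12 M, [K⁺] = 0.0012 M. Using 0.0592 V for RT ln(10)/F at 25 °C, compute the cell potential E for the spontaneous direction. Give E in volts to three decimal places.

Hg₂²⁺/Hg is the cathode (higher E°), K⁺/K the anode: E°cell = +0.80 − (-2.97) = +3.77 V, n = 2.
Overall: Hg₂²⁺(aq) + 2 K(s) → 2 Hg(l) + 2 K⁺(aq)
Q = [K⁺]^2 / ([Hg₂²⁺]); log Q = -4.921.
E = E° − (0.0592/n) log Q = +3.77 − (0.0592/2)(-4.921) = +3.916 V.

+3.916 V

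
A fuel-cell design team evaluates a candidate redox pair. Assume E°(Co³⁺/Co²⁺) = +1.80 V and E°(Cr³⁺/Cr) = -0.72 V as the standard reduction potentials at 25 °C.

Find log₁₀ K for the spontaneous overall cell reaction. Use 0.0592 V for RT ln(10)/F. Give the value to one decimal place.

127.7

Cathode: Co³⁺/Co²⁺; anode: Cr³⁺/Cr. E°cell = +2.52 V, n = 3.
log K = nE°cell / 0.0592 = (3)(+2.52) / 0.0592 = 127.7.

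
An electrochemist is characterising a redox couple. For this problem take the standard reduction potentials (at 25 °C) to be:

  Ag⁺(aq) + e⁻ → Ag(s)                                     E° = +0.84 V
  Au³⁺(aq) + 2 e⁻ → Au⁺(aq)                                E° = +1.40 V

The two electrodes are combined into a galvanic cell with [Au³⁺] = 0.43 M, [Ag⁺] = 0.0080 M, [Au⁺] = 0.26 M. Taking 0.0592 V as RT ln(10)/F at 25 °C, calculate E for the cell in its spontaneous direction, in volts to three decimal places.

Au³⁺/Au⁺ is the cathode (higher E°), Ag⁺/Ag the anode: E°cell = +1.40 − (+0.84) = +0.56 V, n = 2.
Overall: Au³⁺(aq) + 2 Ag(s) → Au⁺(aq) + 2 Ag⁺(aq)
Q = [Au⁺]·[Ag⁺]^2 / ([Au³⁺]); log Q = -4.412.
E = E° − (0.0592/n) log Q = +0.56 − (0.0592/2)(-4.412) = +0.691 V.

+0.691 V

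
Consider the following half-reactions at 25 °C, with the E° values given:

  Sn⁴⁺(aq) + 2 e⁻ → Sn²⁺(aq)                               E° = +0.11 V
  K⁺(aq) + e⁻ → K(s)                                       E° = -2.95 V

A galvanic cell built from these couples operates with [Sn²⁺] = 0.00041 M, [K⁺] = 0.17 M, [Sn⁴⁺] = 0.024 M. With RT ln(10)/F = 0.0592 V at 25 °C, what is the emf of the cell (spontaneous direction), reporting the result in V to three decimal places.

+3.158 V

Sn⁴⁺/Sn²⁺ is the cathode (higher E°), K⁺/K the anode: E°cell = +0.11 − (-2.95) = +3.06 V, n = 2.
Overall: Sn⁴⁺(aq) + 2 K(s) → Sn²⁺(aq) + 2 K⁺(aq)
Q = [Sn²⁺]·[K⁺]^2 / ([Sn⁴⁺]); log Q = -3.307.
E = E° − (0.0592/n) log Q = +3.06 − (0.0592/2)(-3.307) = +3.158 V.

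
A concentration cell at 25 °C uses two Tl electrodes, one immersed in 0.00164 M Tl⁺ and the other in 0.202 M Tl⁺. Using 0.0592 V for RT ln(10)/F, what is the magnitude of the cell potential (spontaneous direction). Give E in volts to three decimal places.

+0.124 V

For a concentration cell E°cell = 0. The 0.202 M side is the cathode (reduction is favoured where [Tl⁺] is higher).
With n = 1, E = −(0.0592/1) log([Tl⁺]ₐₙ/[Tl⁺]꜀ₐₜ) = −(0.0592/1) log(0.00164/0.202) = −(0.0592/1)(-2.091) = +0.124 V.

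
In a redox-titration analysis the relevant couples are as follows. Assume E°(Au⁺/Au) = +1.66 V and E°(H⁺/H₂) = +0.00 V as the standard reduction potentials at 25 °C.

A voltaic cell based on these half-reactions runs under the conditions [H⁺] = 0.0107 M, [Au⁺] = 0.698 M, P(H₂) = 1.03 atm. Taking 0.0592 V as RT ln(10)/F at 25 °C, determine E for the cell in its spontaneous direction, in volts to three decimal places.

+1.768 V

Au⁺/Au is the cathode (higher E°), H⁺/H₂ the anode: E°cell = +1.66 − (+0.00) = +1.66 V, n = 2.
Overall: 2 Au⁺(aq) + H₂(g) → 2 Au(s) + 2 H⁺(aq)
Q = [H⁺]^2 / ([Au⁺]^2·P(H₂)); log Q = -3.642.
E = E° − (0.0592/n) log Q = +1.66 − (0.0592/2)(-3.642) = +1.768 V.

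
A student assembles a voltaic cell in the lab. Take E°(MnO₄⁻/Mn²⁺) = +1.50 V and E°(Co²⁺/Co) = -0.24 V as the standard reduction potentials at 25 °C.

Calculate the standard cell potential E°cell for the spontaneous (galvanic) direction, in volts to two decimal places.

+1.74 V

The MnO₄⁻/Mn²⁺ couple has the higher reduction potential, so it is the cathode; Co²⁺/Co is oxidised at the anode.
E°cell = E°(cathode) − E°(anode) = (+1.50) − (-0.24) = +1.74 V.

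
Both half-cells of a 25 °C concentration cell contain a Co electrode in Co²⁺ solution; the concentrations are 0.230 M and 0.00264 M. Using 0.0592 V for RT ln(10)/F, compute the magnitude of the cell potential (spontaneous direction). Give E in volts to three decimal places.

+0.057 V

For a concentration cell E°cell = 0. The 0.230 M side is the cathode (reduction is favoured where [Co²⁺] is higher).
With n = 2, E = −(0.0592/2) log([Co²⁺]ₐₙ/[Co²⁺]꜀ₐₜ) = −(0.0592/2) log(0.00264/0.23) = −(0.0592/2)(-1.940) = +0.057 V.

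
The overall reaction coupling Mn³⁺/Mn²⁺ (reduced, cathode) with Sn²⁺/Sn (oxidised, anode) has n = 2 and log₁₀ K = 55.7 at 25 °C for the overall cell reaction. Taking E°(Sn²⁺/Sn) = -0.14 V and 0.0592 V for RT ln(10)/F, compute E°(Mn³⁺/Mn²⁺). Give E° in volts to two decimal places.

E°cell = (0.0592/n)·log K = (0.0592/2)(55.7) = +1.649 V.
Since Mn³⁺/Mn²⁺ is the cathode and Sn²⁺/Sn the anode, E°cell = E°(Mn³⁺/Mn²⁺) − E°(Sn²⁺/Sn).
So E°(Mn³⁺/Mn²⁺) = E°cell + E°(Sn²⁺/Sn) = +1.649 + (-0.14) = +1.51 V.

+1.51 V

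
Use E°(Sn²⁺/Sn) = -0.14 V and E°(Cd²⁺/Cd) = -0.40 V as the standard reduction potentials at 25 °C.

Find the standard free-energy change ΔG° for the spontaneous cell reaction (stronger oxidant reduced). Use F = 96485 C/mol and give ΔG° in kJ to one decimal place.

-50.2 kJ

Sn²⁺/Sn (E° = -0.14 V) is the cathode; Cd²⁺/Cd (E° = -0.40 V) is the anode, so E°cell = +0.26 V.
Balancing electrons gives n = 2 (lcm of 2 and 2).
ΔG° = −nFE° = −(2)(96485)(+0.26) = -50,172 J = -50.2 kJ.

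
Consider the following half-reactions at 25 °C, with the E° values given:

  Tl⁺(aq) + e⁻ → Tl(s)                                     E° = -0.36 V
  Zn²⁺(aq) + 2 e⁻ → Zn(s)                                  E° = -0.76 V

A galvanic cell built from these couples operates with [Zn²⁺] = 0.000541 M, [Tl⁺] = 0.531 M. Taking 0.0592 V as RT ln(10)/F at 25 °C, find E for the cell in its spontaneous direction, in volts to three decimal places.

Tl⁺/Tl is the cathode (higher E°), Zn²⁺/Zn the anode: E°cell = -0.36 − (-0.76) = +0.40 V, n = 2.
Overall: 2 Tl⁺(aq) + Zn(s) → 2 Tl(s) + Zn²⁺(aq)
Q = [Zn²⁺] / ([Tl⁺]^2); log Q = -2.717.
E = E° − (0.0592/n) log Q = +0.40 − (0.0592/2)(-2.717) = +0.480 V.

+0.480 V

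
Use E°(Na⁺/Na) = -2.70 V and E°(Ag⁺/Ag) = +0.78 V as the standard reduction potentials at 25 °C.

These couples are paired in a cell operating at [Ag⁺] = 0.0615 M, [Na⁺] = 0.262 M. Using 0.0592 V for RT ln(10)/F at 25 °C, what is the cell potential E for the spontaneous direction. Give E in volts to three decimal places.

Ag⁺/Ag is the cathode (higher E°), Na⁺/Na the anode: E°cell = +0.78 − (-2.70) = +3.48 V, n = 1.
Overall: Ag⁺(aq) + Na(s) → Ag(s) + Na⁺(aq)
Q = [Na⁺] / ([Ag⁺]); log Q = 0.629.
E = E° − (0.0592/n) log Q = +3.48 − (0.0592/1)(0.629) = +3.443 V.

+3.443 V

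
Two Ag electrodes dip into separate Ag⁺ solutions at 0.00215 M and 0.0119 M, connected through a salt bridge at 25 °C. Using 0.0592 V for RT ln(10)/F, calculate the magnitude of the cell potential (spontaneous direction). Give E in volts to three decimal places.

For a concentration cell E°cell = 0. The 0.0119 M side is the cathode (reduction is favoured where [Ag⁺] is higher).
With n = 1, E = −(0.0592/1) log([Ag⁺]ₐₙ/[Ag⁺]꜀ₐₜ) = −(0.0592/1) log(0.00215/0.0119) = −(0.0592/1)(-0.743) = +0.044 V.

+0.044 V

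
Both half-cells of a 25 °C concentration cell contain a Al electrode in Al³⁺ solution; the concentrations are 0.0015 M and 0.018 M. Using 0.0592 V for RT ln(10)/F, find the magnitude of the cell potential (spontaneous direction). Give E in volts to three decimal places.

+0.021 V

For a concentration cell E°cell = 0. The 0.018 M side is the cathode (reduction is favoured where [Al³⁺] is higher).
With n = 3, E = −(0.0592/3) log([Al³⁺]ₐₙ/[Al³⁺]꜀ₐₜ) = −(0.0592/3) log(0.0015/0.018) = −(0.0592/3)(-1.079) = +0.021 V.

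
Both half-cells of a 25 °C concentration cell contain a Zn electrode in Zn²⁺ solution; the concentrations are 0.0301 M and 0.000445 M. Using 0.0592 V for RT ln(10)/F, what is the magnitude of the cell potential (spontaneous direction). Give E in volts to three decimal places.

+0.054 V

For a concentration cell E°cell = 0. The 0.0301 M side is the cathode (reduction is favoured where [Zn²⁺] is higher).
With n = 2, E = −(0.0592/2) log([Zn²⁺]ₐₙ/[Zn²⁺]꜀ₐₜ) = −(0.0592/2) log(0.000445/0.0301) = −(0.0592/2)(-1.830) = +0.054 V.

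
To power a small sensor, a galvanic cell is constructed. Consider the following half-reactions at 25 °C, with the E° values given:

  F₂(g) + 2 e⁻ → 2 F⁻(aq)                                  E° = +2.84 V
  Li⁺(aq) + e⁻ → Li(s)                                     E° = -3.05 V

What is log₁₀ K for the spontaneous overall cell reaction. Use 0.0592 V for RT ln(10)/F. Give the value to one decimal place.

Cathode: F₂/F⁻; anode: Li⁺/Li. E°cell = +5.89 V, n = 2.
log K = nE°cell / 0.0592 = (2)(+5.89) / 0.0592 = 199.0.

199.0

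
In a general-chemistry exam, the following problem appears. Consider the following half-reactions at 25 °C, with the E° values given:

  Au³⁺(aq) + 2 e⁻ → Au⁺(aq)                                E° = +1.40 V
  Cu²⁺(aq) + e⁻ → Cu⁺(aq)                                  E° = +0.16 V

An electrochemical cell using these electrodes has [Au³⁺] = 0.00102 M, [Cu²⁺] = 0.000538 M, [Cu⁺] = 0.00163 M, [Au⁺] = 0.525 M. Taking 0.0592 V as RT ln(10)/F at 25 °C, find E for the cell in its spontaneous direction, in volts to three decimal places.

Au³⁺/Au⁺ is the cathode (higher E°), Cu²⁺/Cu⁺ the anode: E°cell = +1.40 − (+0.16) = +1.24 V, n = 2.
Overall: Au³⁺(aq) + 2 Cu⁺(aq) → Au⁺(aq) + 2 Cu²⁺(aq)
Q = [Au⁺]·[Cu²⁺]^2 / ([Au³⁺]·[Cu⁺]^2); log Q = 1.749.
E = E° − (0.0592/n) log Q = +1.24 − (0.0592/2)(1.749) = +1.188 V.

+1.188 V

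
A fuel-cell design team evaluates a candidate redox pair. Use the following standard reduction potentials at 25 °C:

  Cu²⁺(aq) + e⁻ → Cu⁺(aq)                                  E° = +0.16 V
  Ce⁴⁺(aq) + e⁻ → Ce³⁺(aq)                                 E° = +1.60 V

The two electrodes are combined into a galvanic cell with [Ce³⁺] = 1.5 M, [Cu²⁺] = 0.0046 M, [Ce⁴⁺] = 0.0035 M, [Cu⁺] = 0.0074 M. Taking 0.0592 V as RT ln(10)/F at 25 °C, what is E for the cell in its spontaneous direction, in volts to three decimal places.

Ce⁴⁺/Ce³⁺ is the cathode (higher E°), Cu²⁺/Cu⁺ the anode: E°cell = +1.60 − (+0.16) = +1.44 V, n = 1.
Overall: Ce⁴⁺(aq) + Cu⁺(aq) → Ce³⁺(aq) + Cu²⁺(aq)
Q = [Ce³⁺]·[Cu²⁺] / ([Ce⁴⁺]·[Cu⁺]); log Q = 2.426.
E = E° − (0.0592/n) log Q = +1.44 − (0.0592/1)(2.426) = +1.296 V.

+1.296 V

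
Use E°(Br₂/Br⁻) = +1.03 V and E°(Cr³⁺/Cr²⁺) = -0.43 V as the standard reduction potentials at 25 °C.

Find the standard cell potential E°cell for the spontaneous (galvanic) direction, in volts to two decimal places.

+1.46 V

The Br₂/Br⁻ couple has the higher reduction potential, so it is the cathode; Cr³⁺/Cr²⁺ is oxidised at the anode.
E°cell = E°(cathode) − E°(anode) = (+1.03) − (-0.43) = +1.46 V.
Since E°cell > 0, the reaction is spontaneous under standard conditions.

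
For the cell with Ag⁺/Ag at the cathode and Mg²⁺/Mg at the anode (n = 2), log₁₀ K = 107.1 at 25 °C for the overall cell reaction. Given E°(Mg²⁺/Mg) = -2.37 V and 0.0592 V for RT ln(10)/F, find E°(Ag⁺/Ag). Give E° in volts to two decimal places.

E°cell = (0.0592/n)·log K = (0.0592/2)(107.1) = +3.170 V.
Since Ag⁺/Ag is the cathode and Mg²⁺/Mg the anode, E°cell = E°(Ag⁺/Ag) − E°(Mg²⁺/Mg).
So E°(Ag⁺/Ag) = E°cell + E°(Mg²⁺/Mg) = +3.170 + (-2.37) = +0.80 V.

+0.80 V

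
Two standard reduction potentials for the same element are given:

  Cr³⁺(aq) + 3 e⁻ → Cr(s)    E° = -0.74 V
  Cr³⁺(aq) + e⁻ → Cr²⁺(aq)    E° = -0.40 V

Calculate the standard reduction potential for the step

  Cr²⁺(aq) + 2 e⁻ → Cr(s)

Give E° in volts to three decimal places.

-0.910 V

Sequential free energies add, so n₃E°₃ = n₁E°₁ + n₂E°₂.
With n₃ = 3, and the known step contributing 1×(-0.40) V, the unknown satisfies 2·E° = 3×(-0.74) − 1×(-0.40) = -1.820.
E° = -1.820 / 2 = -0.910 V.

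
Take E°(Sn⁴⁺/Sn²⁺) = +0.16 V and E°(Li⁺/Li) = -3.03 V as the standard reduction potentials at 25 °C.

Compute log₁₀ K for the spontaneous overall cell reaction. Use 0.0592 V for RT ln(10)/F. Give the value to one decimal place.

107.8

Cathode: Sn⁴⁺/Sn²⁺; anode: Li⁺/Li. E°cell = +3.19 V, n = 2.
log K = nE°cell / 0.0592 = (2)(+3.19) / 0.0592 = 107.8.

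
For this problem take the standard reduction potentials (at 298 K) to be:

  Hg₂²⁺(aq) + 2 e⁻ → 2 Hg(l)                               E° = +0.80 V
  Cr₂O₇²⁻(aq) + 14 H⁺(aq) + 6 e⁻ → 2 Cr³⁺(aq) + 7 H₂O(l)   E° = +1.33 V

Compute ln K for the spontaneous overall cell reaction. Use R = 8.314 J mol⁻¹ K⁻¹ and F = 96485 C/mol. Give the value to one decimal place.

Cathode: Cr₂O₇²⁻/Cr³⁺; anode: Hg₂²⁺/Hg. E°cell = (+1.33) − (+0.80) = +0.53 V, with n = 6.
ΔG° = −nFE° = −RT ln K, so ln K = nFE°/(RT) = (6)(96485)(+0.53) / ((8.314)(298)) = 123.840.

123.8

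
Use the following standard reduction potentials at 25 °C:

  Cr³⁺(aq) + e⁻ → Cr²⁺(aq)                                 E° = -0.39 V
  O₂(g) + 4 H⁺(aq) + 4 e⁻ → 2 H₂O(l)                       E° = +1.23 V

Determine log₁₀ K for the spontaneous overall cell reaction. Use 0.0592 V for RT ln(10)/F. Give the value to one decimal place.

Cathode: O₂/H₂O; anode: Cr³⁺/Cr²⁺. E°cell = +1.62 V, n = 4.
log K = nE°cell / 0.0592 = (4)(+1.62) / 0.0592 = 109.5.

109.5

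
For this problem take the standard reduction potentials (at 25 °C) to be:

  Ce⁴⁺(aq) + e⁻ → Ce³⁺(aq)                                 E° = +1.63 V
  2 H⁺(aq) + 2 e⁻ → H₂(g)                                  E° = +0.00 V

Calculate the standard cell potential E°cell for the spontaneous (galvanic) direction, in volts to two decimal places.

The Ce⁴⁺/Ce³⁺ couple has the higher reduction potential, so it is the cathode; H⁺/H₂ is oxidised at the anode.
E°cell = E°(cathode) − E°(anode) = (+1.63) − (+0.00) = +1.63 V.

+1.63 V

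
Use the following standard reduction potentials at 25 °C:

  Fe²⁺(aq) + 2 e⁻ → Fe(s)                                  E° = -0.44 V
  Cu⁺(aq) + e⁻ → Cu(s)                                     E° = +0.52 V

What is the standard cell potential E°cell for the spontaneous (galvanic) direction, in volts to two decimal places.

The Cu⁺/Cu couple has the higher reduction potential, so it is the cathode; Fe²⁺/Fe is oxidised at the anode.
E°cell = E°(cathode) − E°(anode) = (+0.52) − (-0.44) = +0.96 V.
Since E°cell > 0, the reaction is spontaneous under standard conditions.

+0.96 V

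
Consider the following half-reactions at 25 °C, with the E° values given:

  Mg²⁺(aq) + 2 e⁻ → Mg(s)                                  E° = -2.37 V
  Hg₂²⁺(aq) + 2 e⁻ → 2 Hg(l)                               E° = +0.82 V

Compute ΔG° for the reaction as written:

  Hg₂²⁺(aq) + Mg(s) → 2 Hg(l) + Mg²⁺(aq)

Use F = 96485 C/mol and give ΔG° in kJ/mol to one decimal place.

As written, Hg₂²⁺/Hg is reduced (cathode) and Mg²⁺/Mg is oxidised (anode), so E°cell = (+0.82) − (-2.37) = +3.19 V.
Balancing electrons gives n = 2.
ΔG° = −nFE° = −(2)(96485)(+3.19) = -615,574 J = -615.6 kJ/mol.

-615.6 kJ/mol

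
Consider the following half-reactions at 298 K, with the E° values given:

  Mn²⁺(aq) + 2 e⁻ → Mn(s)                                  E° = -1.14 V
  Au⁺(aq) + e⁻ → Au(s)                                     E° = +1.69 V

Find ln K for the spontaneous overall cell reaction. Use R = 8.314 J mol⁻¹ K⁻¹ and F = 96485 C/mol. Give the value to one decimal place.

Cathode: Au⁺/Au; anode: Mn²⁺/Mn. E°cell = (+1.69) − (-1.14) = +2.83 V, with n = 2.
ΔG° = −nFE° = −RT ln K, so ln K = nFE°/(RT) = (2)(96485)(+2.83) / ((8.314)(298)) = 220.419.

220.4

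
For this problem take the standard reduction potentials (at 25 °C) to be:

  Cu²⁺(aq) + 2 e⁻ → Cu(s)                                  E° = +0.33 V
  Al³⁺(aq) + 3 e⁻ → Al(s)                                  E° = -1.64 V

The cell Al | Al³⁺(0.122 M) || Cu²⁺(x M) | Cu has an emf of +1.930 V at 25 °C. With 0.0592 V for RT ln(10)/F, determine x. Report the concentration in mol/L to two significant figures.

0.011 M

Cu²⁺/Cu is the cathode, Al³⁺/Al the anode: E°cell = +1.97 V, n = 6.
Overall reaction: 3 Cu²⁺(aq) + 2 Al(s) → 3 Cu(s) + 2 Al³⁺(aq); Q = [Al³⁺]^2/[Cu²⁺]^3.
From E = E° − (0.0592/n) log Q: log Q = (E° − E)·n/0.0592 = (+1.97 − (+1.930))·6/0.0592 = 4.0541.
So 3·log[Cu²⁺] = 2·log(0.122) − log Q = -1.8273 − (4.0541) = -5.8814; log[Cu²⁺] = -5.8814 / 3 = -1.9605; [Cu²⁺] = 10^(-1.9605) ≈ 0.011 M.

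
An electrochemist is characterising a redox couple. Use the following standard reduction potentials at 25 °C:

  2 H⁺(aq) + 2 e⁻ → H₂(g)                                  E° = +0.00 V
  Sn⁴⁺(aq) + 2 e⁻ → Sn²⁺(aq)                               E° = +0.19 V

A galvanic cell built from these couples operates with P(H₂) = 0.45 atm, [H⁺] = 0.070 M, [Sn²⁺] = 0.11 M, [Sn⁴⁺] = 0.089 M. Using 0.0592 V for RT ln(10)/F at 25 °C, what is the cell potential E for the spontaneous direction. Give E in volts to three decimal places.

+0.245 V

Sn⁴⁺/Sn²⁺ is the cathode (higher E°), H⁺/H₂ the anode: E°cell = +0.19 − (+0.00) = +0.19 V, n = 2.
Overall: Sn⁴⁺(aq) + H₂(g) → Sn²⁺(aq) + 2 H⁺(aq)
Q = [Sn²⁺]·[H⁺]^2 / ([Sn⁴⁺]·P(H₂)); log Q = -1.871.
E = E° − (0.0592/n) log Q = +0.19 − (0.0592/2)(-1.871) = +0.245 V.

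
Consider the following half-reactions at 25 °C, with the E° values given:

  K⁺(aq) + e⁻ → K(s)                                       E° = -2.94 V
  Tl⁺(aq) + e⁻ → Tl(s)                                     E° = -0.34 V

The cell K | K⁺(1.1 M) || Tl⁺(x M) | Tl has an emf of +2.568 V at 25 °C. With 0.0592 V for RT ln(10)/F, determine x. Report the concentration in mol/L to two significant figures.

Tl⁺/Tl is the cathode, K⁺/K the anode: E°cell = +2.60 V, n = 1.
Overall reaction: Tl⁺(aq) + K(s) → Tl(s) + K⁺(aq); Q = [K⁺]^1/[Tl⁺]^1.
From E = E° − (0.0592/n) log Q: log Q = (E° − E)·n/0.0592 = (+2.60 − (+2.568))·1/0.0592 = 0.5405.
So 1·log[Tl⁺] = 1·log(1.1) − log Q = 0.0414 − (0.5405) = -0.4991; [Tl⁺] = 10^(-0.4991) ≈ 0.32 M.

0.32 M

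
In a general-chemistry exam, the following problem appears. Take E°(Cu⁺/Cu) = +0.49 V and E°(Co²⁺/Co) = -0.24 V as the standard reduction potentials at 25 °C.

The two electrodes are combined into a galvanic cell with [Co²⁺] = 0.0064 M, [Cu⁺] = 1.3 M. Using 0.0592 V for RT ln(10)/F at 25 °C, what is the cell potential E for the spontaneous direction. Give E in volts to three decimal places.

Cu⁺/Cu is the cathode (higher E°), Co²⁺/Co the anode: E°cell = +0.49 − (-0.24) = +0.73 V, n = 2.
Overall: 2 Cu⁺(aq) + Co(s) → 2 Cu(s) + Co²⁺(aq)
Q = [Co²⁺] / ([Cu⁺]^2); log Q = -2.422.
E = E° − (0.0592/n) log Q = +0.73 − (0.0592/2)(-2.422) = +0.802 V.

+0.802 V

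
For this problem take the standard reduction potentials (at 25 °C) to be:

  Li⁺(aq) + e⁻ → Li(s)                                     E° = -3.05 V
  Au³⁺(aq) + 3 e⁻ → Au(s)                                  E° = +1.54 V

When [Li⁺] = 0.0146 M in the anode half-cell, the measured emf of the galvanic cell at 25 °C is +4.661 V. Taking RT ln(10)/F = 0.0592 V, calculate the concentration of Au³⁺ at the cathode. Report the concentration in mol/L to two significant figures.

Au³⁺/Au is the cathode, Li⁺/Li the anode: E°cell = +4.59 V, n = 3.
Overall reaction: Au³⁺(aq) + 3 Li(s) → Au(s) + 3 Li⁺(aq); Q = [Li⁺]^3/[Au³⁺]^1.
From E = E° − (0.0592/n) log Q: log Q = (E° − E)·n/0.0592 = (+4.59 − (+4.661))·3/0.0592 = -3.5980.
So 1·log[Au³⁺] = 3·log(0.0146) − log Q = -5.5069 − (-3.5980) = -1.9089; [Au³⁺] = 10^(-1.9089) ≈ 0.012 M.

0.012 M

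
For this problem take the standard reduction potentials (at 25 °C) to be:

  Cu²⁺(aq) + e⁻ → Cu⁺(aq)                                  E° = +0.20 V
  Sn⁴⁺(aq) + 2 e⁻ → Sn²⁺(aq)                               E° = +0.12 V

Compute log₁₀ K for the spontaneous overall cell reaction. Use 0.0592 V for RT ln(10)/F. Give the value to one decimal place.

2.7

Cathode: Cu²⁺/Cu⁺; anode: Sn⁴⁺/Sn²⁺. E°cell = +0.08 V, n = 2.
log K = nE°cell / 0.0592 = (2)(+0.08) / 0.0592 = 2.7.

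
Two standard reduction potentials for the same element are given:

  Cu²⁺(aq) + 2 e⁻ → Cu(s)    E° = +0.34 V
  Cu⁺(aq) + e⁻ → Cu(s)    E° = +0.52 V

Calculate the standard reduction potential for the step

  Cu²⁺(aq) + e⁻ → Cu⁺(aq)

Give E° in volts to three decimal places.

+0.160 V

Sequential free energies add, so n₃E°₃ = n₁E°₁ + n₂E°₂.
With n₃ = 2, and the known step contributing 1×(+0.52) V, the unknown satisfies 1·E° = 2×(+0.34) − 1×(+0.52) = +0.160.
E° = +0.160 / 1 = +0.160 V.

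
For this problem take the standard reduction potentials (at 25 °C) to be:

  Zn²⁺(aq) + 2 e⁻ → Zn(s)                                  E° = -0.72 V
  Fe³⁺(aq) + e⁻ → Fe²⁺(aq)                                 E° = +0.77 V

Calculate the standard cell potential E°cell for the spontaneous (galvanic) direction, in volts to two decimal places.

The Fe³⁺/Fe²⁺ couple has the higher reduction potential, so it is the cathode; Zn²⁺/Zn is oxidised at the anode.
E°cell = E°(cathode) − E°(anode) = (+0.77) − (-0.72) = +1.49 V.

+1.49 V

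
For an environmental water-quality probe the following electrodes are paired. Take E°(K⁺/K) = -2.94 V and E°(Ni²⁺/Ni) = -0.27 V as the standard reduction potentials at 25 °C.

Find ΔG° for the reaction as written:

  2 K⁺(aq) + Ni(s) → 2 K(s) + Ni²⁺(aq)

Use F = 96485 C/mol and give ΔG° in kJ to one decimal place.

As written, K⁺/K is reduced (cathode) and Ni²⁺/Ni is oxidised (anode), so E°cell = (-2.94) − (-0.27) = -2.67 V.
Balancing electrons gives n = 2.
ΔG° = −nFE° = −(2)(96485)(-2.67) = 515,230 J = +515.2 kJ.

+515.2 kJ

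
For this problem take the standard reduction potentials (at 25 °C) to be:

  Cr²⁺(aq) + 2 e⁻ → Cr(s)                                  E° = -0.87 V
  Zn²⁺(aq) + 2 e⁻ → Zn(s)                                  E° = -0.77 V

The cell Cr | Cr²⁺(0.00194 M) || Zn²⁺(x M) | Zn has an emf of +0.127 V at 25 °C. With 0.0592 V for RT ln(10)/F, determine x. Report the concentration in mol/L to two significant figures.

Zn²⁺/Zn is the cathode, Cr²⁺/Cr the anode: E°cell = +0.10 V, n = 2.
Overall reaction: Zn²⁺(aq) + Cr(s) → Zn(s) + Cr²⁺(aq); Q = [Cr²⁺]^1/[Zn²⁺]^1.
From E = E° − (0.0592/n) log Q: log Q = (E° − E)·n/0.0592 = (+0.10 − (+0.127))·2/0.0592 = -0.9122.
So 1·log[Zn²⁺] = 1·log(0.00194) − log Q = -2.7122 − (-0.9122) = -1.8000; [Zn²⁺] = 10^(-1.8000) ≈ 0.016 M.

0.016 M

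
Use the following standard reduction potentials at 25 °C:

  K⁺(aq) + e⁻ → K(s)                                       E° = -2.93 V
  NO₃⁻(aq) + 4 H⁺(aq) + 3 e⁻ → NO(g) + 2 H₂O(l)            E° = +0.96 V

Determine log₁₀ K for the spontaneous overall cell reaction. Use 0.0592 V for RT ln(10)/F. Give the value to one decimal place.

Cathode: NO₃⁻/NO; anode: K⁺/K. E°cell = +3.89 V, n = 3.
log K = nE°cell / 0.0592 = (3)(+3.89) / 0.0592 = 197.1.

197.1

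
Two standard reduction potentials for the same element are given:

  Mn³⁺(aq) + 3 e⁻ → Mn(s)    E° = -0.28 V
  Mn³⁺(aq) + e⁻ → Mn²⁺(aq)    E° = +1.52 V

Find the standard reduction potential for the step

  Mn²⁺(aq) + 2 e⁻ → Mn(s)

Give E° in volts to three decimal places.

-1.180 V

Sequential free energies add, so n₃E°₃ = n₁E°₁ + n₂E°₂.
With n₃ = 3, and the known step contributing 1×(+1.52) V, the unknown satisfies 2·E° = 3×(-0.28) − 1×(+1.52) = -2.360.
E° = -2.360 / 2 = -1.180 V.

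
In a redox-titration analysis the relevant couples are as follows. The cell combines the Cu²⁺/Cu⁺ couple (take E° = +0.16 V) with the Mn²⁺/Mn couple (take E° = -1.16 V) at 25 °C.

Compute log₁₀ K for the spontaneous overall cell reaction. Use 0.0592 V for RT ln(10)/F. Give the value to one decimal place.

Cathode: Cu²⁺/Cu⁺; anode: Mn²⁺/Mn. E°cell = +1.32 V, n = 2.
log K = nE°cell / 0.0592 = (2)(+1.32) / 0.0592 = 44.6.

44.6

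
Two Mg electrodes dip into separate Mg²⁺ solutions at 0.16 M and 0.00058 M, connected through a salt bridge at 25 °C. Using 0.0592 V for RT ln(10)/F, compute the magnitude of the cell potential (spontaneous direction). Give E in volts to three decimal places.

+0.072 V

For a concentration cell E°cell = 0. The 0.16 M side is the cathode (reduction is favoured where [Mg²⁺] is higher).
With n = 2, E = −(0.0592/2) log([Mg²⁺]ₐₙ/[Mg²⁺]꜀ₐₜ) = −(0.0592/2) log(0.00058/0.16) = −(0.0592/2)(-2.441) = +0.072 V.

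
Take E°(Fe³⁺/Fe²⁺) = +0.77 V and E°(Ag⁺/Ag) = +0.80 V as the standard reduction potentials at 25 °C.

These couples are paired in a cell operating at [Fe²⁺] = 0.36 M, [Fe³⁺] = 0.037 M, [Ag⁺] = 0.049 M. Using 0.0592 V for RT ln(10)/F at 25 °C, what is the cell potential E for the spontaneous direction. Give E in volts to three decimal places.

+0.011 V

Ag⁺/Ag is the cathode (higher E°), Fe³⁺/Fe²⁺ the anode: E°cell = +0.80 − (+0.77) = +0.03 V, n = 1.
Overall: Ag⁺(aq) + Fe²⁺(aq) → Ag(s) + Fe³⁺(aq)
Q = [Fe³⁺] / ([Ag⁺]·[Fe²⁺]); log Q = 0.322.
E = E° − (0.0592/n) log Q = +0.03 − (0.0592/1)(0.322) = +0.011 V.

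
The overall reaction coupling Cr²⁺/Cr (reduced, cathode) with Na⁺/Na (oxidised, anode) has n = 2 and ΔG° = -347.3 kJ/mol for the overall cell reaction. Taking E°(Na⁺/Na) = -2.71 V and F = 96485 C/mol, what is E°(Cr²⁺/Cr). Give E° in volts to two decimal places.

-0.91 V

E°cell = −ΔG°/(nF) = −(-347.3×10³)/((2)(96485)) = +1.800 V.
Since Cr²⁺/Cr is the cathode and Na⁺/Na the anode, E°cell = E°(Cr²⁺/Cr) − E°(Na⁺/Na).
So E°(Cr²⁺/Cr) = E°cell + E°(Na⁺/Na) = +1.800 + (-2.71) = -0.91 V.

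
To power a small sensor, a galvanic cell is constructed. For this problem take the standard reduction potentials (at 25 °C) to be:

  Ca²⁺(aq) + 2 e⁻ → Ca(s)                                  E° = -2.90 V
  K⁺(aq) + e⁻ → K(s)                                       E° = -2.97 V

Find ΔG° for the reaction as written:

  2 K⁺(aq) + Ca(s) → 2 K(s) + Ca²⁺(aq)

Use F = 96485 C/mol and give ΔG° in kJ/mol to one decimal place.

+13.5 kJ/mol

As written, K⁺/K is reduced (cathode) and Ca²⁺/Ca is oxidised (anode), so E°cell = (-2.97) − (-2.90) = -0.07 V.
Balancing electrons gives n = 2.
ΔG° = −nFE° = −(2)(96485)(-0.07) = 13,508 J = +13.5 kJ/mol.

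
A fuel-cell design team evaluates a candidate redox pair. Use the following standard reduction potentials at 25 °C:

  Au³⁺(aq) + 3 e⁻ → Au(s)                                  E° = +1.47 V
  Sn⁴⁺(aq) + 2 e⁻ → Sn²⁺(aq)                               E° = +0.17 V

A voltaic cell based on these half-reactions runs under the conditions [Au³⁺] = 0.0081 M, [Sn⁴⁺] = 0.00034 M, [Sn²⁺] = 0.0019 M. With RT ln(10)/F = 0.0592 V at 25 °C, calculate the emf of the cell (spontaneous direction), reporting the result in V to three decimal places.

Au³⁺/Au is the cathode (higher E°), Sn⁴⁺/Sn²⁺ the anode: E°cell = +1.47 − (+0.17) = +1.30 V, n = 6.
Overall: 2 Au³⁺(aq) + 3 Sn²⁺(aq) → 2 Au(s) + 3 Sn⁴⁺(aq)
Q = [Sn⁴⁺]^3 / ([Au³⁺]^2·[Sn²⁺]^3); log Q = 1.941.
E = E° − (0.0592/n) log Q = +1.30 − (0.0592/6)(1.941) = +1.281 V.

+1.281 V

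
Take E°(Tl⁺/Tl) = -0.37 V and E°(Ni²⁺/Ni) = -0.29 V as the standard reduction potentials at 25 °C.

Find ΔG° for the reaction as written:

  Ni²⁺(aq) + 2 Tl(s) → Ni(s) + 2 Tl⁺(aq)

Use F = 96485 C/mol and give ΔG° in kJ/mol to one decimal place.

As written, Ni²⁺/Ni is reduced (cathode) and Tl⁺/Tl is oxidised (anode), so E°cell = (-0.29) − (-0.37) = +0.08 V.
Balancing electrons gives n = 2.
ΔG° = −nFE° = −(2)(96485)(+0.08) = -15,438 J = -15.4 kJ/mol.

-15.4 kJ/mol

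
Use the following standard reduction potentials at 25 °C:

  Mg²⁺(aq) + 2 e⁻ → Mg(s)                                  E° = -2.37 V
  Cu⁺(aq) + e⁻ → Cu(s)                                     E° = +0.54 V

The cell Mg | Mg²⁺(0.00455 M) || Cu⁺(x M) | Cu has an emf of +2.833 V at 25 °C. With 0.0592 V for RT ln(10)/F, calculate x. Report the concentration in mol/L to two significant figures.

Cu⁺/Cu is the cathode, Mg²⁺/Mg the anode: E°cell = +2.91 V, n = 2.
Overall reaction: 2 Cu⁺(aq) + Mg(s) → 2 Cu(s) + Mg²⁺(aq); Q = [Mg²⁺]^1/[Cu⁺]^2.
From E = E° − (0.0592/n) log Q: log Q = (E° − E)·n/0.0592 = (+2.91 − (+2.833))·2/0.0592 = 2.6014.
So 2·log[Cu⁺] = 1·log(0.00455) − log Q = -2.3420 − (2.6014) = -4.9434; log[Cu⁺] = -4.9434 / 2 = -2.4717; [Cu⁺] = 10^(-2.4717) ≈ 0.0034 M.

0.0034 M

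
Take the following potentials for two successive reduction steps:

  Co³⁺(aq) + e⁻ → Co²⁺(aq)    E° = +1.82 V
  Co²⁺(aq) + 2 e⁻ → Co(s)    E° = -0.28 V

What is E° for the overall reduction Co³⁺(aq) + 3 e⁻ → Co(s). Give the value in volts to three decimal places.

Standard free energies of sequential steps add: ΔG°₃ = ΔG°₁ + ΔG°₂, so n₃E°₃ = n₁E°₁ + n₂E°₂.
E°₃ = (1×+1.82 + 2×-0.28) / 3 = (+1.260) / 3 = +0.420 V.

+0.420 V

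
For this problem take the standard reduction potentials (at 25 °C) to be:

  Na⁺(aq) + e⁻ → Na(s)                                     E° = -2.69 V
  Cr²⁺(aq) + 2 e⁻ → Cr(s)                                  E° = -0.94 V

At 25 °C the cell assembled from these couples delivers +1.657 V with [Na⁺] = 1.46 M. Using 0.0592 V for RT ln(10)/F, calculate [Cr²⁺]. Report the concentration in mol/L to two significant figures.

0.0015 M

Cr²⁺/Cr is the cathode, Na⁺/Na the anode: E°cell = +1.75 V, n = 2.
Overall reaction: Cr²⁺(aq) + 2 Na(s) → Cr(s) + 2 Na⁺(aq); Q = [Na⁺]^2/[Cr²⁺]^1.
From E = E° − (0.0592/n) log Q: log Q = (E° − E)·n/0.0592 = (+1.75 − (+1.657))·2/0.0592 = 3.1419.
So 1·log[Cr²⁺] = 2·log(1.46) − log Q = 0.3287 − (3.1419) = -2.8132; [Cr²⁺] = 10^(-2.8132) ≈ 0.0015 M.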